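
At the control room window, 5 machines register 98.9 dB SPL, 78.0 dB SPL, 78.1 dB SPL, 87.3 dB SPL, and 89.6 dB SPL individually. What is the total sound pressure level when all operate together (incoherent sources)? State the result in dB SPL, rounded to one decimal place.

Incoherent sources combine by intensity addition: L_total = 10·log₁₀(Σ 10^(L_i/10)).
Σ 10^(L/10) = 10^(98.9/10) + 10^(78.0/10) + 10^(78.1/10) + 10^(87.3/10) + 10^(89.6/10) = 9.339e+09.
L_total = 10·log₁₀(9.339e+09) = 99.70 dB SPL.

99.7 dB SPL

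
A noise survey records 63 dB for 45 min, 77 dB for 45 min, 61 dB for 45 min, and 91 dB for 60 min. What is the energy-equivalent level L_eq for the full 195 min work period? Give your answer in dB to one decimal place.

The energy average is taken in the linear domain: L_eq = 10·log₁₀[(Σ tᵢ·10^(Lᵢ/10))/T], T = 195 min.
Σ tᵢ·10^(Lᵢ/10) = 45·10^(63/10) + 45·10^(77/10) + 45·10^(61/10) + 60·10^(91/10) = 7.794e+10.
L_eq = 10·log₁₀(7.794e+10/195) = 86.02 dB.

86.0 dB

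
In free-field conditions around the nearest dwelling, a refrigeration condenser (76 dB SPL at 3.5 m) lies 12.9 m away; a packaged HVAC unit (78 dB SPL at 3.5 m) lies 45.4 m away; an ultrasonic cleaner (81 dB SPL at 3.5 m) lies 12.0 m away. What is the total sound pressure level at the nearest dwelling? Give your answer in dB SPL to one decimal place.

71.5 dB SPL

Apply inverse-square spreading to bring every level to the receiver, then sum 10^(L/10).
refrigeration condenser: 76 − 20·log₁₀(12.9/3.5) = 76 − 11.33 = 64.67 dB SPL.
packaged HVAC unit: 78 − 20·log₁₀(45.4/3.5) = 78 − 22.26 = 55.74 dB SPL.
ultrasonic cleaner: 81 − 20·log₁₀(12.0/3.5) = 81 − 10.70 = 70.30 dB SPL.
Σ 10^(L/10) = 1.402e+07 → L_total = 10·log₁₀(1.402e+07) = 71.47 dB SPL.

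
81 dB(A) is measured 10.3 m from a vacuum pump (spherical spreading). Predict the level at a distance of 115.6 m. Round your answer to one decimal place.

Spherical spreading from a point source gives a 20·log₁₀(r₂/r₁) drop.
L₂ = 81 − 20·log₁₀(115.6/10.3) = 81 − 21.002 = 60.00 dB(A).

60.0 dB(A)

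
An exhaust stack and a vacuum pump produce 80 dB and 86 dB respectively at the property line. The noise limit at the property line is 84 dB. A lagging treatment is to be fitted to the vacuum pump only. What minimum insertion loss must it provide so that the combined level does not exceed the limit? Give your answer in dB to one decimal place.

4.2 dB

The untreated sources together contribute 10^(80/10) = 1.000e+08, i.e. 80.00 dB.
The limit corresponds to 10^(84/10) = 2.512e+08; subtracting the fixed part leaves 1.512e+08 for the vacuum pump, i.e. 81.80 dB.
Required insertion loss = 86 − 81.80 = 4.20 dB.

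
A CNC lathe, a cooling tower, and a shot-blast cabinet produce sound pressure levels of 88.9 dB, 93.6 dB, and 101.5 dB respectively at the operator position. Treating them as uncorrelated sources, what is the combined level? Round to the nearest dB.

For uncorrelated sources the intensities add, so convert each level to linear form, sum, and take 10·log₁₀ of the total.
Σ 10^(L/10) = 10^(88.9/10) + 10^(93.6/10) + 10^(101.5/10) = 1.719e+10.
L_total = 10·log₁₀(1.719e+10) = 102.35 dB.

102 dB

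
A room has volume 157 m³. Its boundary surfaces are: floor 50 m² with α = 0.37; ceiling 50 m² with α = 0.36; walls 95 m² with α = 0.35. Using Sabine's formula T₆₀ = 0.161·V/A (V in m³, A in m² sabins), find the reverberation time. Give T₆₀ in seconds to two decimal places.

Summing Sᵢαᵢ: 50·0.37 + 50·0.36 + 95·0.35 = 69.75 m².
T₆₀ = 0.161·V/A = 0.161·157/69.75 = 0.362 s.

0.36 s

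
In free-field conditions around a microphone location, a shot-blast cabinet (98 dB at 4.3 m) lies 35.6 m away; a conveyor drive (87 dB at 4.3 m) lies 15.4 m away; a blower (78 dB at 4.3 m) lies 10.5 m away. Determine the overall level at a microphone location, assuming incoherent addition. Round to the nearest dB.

82 dB

First find each source's level at the receiver (point-source: −20·log₁₀(r/r_ref)), then combine on an intensity basis.
shot-blast cabinet: 98 − 20·log₁₀(35.6/4.3) = 98 − 18.36 = 79.64 dB.
conveyor drive: 87 − 20·log₁₀(15.4/4.3) = 87 − 11.08 = 75.92 dB.
blower: 78 − 20·log₁₀(10.5/4.3) = 78 − 7.75 = 70.25 dB.
Σ 10^(L/10) = 1.417e+08 → L_total = 10·log₁₀(1.417e+08) = 81.51 dB.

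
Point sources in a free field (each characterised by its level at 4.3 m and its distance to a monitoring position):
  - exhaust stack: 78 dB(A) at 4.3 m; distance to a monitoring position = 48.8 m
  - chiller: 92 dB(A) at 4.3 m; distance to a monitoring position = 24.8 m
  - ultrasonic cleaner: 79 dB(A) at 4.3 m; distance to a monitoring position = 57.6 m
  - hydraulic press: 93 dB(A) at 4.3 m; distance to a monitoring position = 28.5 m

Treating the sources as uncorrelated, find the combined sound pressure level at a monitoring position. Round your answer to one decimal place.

79.7 dB(A)

Propagate each source to the receiver with L = L_ref − 20·log₁₀(r/r_ref), then add intensities.
exhaust stack: 78 − 20·log₁₀(48.8/4.3) = 78 − 21.10 = 56.90 dB(A).
chiller: 92 − 20·log₁₀(24.8/4.3) = 92 − 15.22 = 76.78 dB(A).
ultrasonic cleaner: 79 − 20·log₁₀(57.6/4.3) = 79 − 22.54 = 56.46 dB(A).
hydraulic press: 93 − 20·log₁₀(28.5/4.3) = 93 − 16.43 = 76.57 dB(A).
Σ 10^(L/10) = 9.400e+07 → L_total = 10·log₁₀(9.400e+07) = 79.73 dB(A).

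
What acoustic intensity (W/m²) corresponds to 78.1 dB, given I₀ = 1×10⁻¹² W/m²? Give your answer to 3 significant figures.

6.46e-05 W/m²

L = 10·log₁₀(I/I₀) ⇒ I = I₀·10^(L/10) = 10⁻¹² × 10^7.81.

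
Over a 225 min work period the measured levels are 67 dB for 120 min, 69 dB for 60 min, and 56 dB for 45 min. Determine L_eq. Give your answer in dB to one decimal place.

The energy average is taken in the linear domain: L_eq = 10·log₁₀[(Σ tᵢ·10^(Lᵢ/10))/T], T = 225 min.
Σ tᵢ·10^(Lᵢ/10) = 120·10^(67/10) + 60·10^(69/10) + 45·10^(56/10) = 1.096e+09.
L_eq = 10·log₁₀(1.096e+09/225) = 66.88 dB.

66.9 dB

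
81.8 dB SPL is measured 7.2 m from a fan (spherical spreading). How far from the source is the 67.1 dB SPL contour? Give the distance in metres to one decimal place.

For a point source L₁ − L₂ = 20·log₁₀(r₂/r₁), so r₂ = r₁·10^((L₁−L₂)/20).
r₂ = 7.2·10^((81.8−67.1)/20) = 7.2·10^(14.7/20) = 39.11 m.

39.1 m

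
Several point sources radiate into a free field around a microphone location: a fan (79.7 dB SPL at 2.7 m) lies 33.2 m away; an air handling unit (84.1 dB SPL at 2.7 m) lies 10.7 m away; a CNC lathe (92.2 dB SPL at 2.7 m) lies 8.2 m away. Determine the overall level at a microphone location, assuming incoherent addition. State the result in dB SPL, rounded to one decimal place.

Apply inverse-square spreading to bring every level to the receiver, then sum 10^(L/10).
fan: 79.7 − 20·log₁₀(33.2/2.7) = 79.7 − 21.80 = 57.90 dB SPL.
air handling unit: 84.1 − 20·log₁₀(10.7/2.7) = 84.1 − 11.96 = 72.14 dB SPL.
CNC lathe: 92.2 − 20·log₁₀(8.2/2.7) = 92.2 − 9.65 = 82.55 dB SPL.
Σ 10^(L/10) = 1.969e+08 → L_total = 10·log₁₀(1.969e+08) = 82.94 dB SPL.

82.9 dB SPL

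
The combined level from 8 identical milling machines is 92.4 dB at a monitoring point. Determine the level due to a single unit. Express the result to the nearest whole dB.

For N identical incoherent sources L_total = L₁ + 10·log₁₀ N, so L₁ = 92.4 − 10·log₁₀(8) = 92.4 − 9.031.

83 dB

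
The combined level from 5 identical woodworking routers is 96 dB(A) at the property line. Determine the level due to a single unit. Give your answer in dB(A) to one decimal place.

89.0 dB(A)

For N identical incoherent sources L_total = L₁ + 10·log₁₀ N, so L₁ = 96 − 10·log₁₀(5) = 96 − 6.990.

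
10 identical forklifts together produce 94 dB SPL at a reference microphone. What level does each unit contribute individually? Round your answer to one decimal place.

Dividing the total intensity by 10 lowers the level by 10·log₁₀ 10 = 10.000 dB: L₁ = 94 − 10.000.

84.0 dB SPL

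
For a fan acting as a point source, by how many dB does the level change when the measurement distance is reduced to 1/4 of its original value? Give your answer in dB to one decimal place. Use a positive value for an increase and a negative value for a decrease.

Point-source spreading: ΔL = −20·log₁₀(r₂/r₁).
ΔL = −20·log₁₀(0.25) = +12.04 dB.

+12.0 dB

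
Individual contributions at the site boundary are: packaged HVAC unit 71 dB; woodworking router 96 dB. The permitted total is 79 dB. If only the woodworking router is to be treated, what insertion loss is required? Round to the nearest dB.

Everything except the woodworking router sums to 10^(71/10) = 1.259e+07 in linear terms, 71.00 dB.
To meet 79 dB overall, the treated woodworking router may contribute at most 10^(79/10) − 1.259e+07 = 6.684e+07, i.e. 78.25 dB.
So the woodworking router must be reduced from 96 to 78.25 dB: IL = 17.75 dB.

18 dB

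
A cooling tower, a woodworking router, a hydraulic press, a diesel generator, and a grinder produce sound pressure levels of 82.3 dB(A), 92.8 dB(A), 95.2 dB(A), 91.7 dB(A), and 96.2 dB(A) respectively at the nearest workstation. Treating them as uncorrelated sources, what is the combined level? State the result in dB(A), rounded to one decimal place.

100.4 dB(A)

For uncorrelated sources the intensities add, so convert each level to linear form, sum, and take 10·log₁₀ of the total.
Σ 10^(L/10) = 10^(82.3/10) + 10^(92.8/10) + 10^(95.2/10) + 10^(91.7/10) + 10^(96.2/10) = 1.103e+10.
L_total = 10·log₁₀(1.103e+10) = 100.43 dB(A).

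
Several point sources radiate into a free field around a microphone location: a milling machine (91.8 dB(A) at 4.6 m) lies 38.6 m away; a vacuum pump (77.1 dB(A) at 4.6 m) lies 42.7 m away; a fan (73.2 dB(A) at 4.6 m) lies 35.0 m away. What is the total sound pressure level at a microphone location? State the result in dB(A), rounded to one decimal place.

73.5 dB(A)

First find each source's level at the receiver (point-source: −20·log₁₀(r/r_ref)), then combine on an intensity basis.
milling machine: 91.8 − 20·log₁₀(38.6/4.6) = 91.8 − 18.48 = 73.32 dB(A).
vacuum pump: 77.1 − 20·log₁₀(42.7/4.6) = 77.1 − 19.35 = 57.75 dB(A).
fan: 73.2 − 20·log₁₀(35.0/4.6) = 73.2 − 17.63 = 55.57 dB(A).
Σ 10^(L/10) = 2.245e+07 → L_total = 10·log₁₀(2.245e+07) = 73.51 dB(A).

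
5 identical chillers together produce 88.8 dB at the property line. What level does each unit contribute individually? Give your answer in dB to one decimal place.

5 equal contributions raise the level by 10·log₁₀ 5 = 6.990 dB, so each unit alone gives 88.8 − 6.990.

81.8 dB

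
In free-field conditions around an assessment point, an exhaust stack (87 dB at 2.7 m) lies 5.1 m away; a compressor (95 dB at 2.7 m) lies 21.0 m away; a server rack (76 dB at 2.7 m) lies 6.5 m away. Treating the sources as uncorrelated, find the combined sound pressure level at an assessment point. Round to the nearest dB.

First find each source's level at the receiver (point-source: −20·log₁₀(r/r_ref)), then combine on an intensity basis.
exhaust stack: 87 − 20·log₁₀(5.1/2.7) = 87 − 5.52 = 81.48 dB.
compressor: 95 − 20·log₁₀(21.0/2.7) = 95 − 17.82 = 77.18 dB.
server rack: 76 − 20·log₁₀(6.5/2.7) = 76 − 7.63 = 68.37 dB.
Σ 10^(L/10) = 1.996e+08 → L_total = 10·log₁₀(1.996e+08) = 83.00 dB.

83 dB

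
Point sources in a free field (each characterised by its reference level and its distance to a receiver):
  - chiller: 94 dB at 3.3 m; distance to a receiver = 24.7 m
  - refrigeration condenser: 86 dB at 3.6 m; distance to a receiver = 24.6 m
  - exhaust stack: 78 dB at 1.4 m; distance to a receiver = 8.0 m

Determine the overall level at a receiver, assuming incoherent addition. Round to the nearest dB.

First find each source's level at the receiver (point-source: −20·log₁₀(r/r_ref)), then combine on an intensity basis.
chiller: 94 − 20·log₁₀(24.7/3.3) = 94 − 17.48 = 76.52 dB.
refrigeration condenser: 86 − 20·log₁₀(24.6/3.6) = 86 − 16.69 = 69.31 dB.
exhaust stack: 78 − 20·log₁₀(8.0/1.4) = 78 − 15.14 = 62.86 dB.
Σ 10^(L/10) = 5.529e+07 → L_total = 10·log₁₀(5.529e+07) = 77.43 dB.

77 dB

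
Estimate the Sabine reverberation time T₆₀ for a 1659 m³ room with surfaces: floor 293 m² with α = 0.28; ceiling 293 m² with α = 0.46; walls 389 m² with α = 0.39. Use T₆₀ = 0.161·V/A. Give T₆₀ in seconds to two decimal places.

Summing Sᵢαᵢ: 293·0.28 + 293·0.46 + 389·0.39 = 368.53 m².
T₆₀ = 0.161 × 1659 / 368.53 = 0.725 s.

0.72 s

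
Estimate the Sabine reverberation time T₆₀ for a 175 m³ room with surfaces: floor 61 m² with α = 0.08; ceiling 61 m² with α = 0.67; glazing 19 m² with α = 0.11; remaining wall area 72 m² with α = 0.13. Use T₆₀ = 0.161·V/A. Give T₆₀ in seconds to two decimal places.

A = Σ Sᵢαᵢ = 61·0.08 + 61·0.67 + 19·0.11 + 72·0.13 = 57.20 m².
T₆₀ = 0.161·V/A = 0.161·175/57.20 = 0.493 s.

0.49 s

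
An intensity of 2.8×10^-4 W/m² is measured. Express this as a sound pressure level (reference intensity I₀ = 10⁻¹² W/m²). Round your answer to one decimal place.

84.5 dB

Dividing by I₀ shifts the exponent by 12: I/I₀ = 2.8×10^8.
L = 10·(0.4472 + 8) = 84.47 dB.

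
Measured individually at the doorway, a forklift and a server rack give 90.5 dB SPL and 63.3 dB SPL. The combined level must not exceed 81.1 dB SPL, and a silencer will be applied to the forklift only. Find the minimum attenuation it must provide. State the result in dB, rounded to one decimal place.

The untreated sources together contribute 10^(63.3/10) = 2.138e+06, i.e. 63.30 dB SPL.
To meet 81.1 dB SPL overall, the treated forklift may contribute at most 10^(81.1/10) − 2.138e+06 = 1.267e+08, i.e. 81.03 dB SPL.
Required insertion loss = 90.5 − 81.03 = 9.47 dB.

9.5 dB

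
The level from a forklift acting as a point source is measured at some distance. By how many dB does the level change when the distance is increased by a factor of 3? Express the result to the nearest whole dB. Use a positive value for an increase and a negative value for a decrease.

A point source loses 6 dB per doubling of distance; generally ΔL = −20·log₁₀(r₂/r₁).
ΔL = −20·log₁₀(3) = -9.54 dB.

-10 dB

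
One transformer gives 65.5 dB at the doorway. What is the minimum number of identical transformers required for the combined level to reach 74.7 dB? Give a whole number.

Need L₁ + 10·log₁₀ N ≥ 74.7, i.e. log₁₀ N ≥ 0.92.
N ≥ 10^(9.2/10) = 8.318, so N = 9.

9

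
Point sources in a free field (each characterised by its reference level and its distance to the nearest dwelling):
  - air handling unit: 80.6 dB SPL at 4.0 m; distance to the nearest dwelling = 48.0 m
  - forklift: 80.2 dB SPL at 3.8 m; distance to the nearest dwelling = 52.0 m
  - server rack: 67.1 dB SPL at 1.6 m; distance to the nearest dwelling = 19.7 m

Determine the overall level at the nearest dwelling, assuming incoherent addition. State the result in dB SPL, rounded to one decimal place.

Apply inverse-square spreading to bring every level to the receiver, then sum 10^(L/10).
air handling unit: 80.6 − 20·log₁₀(48.0/4.0) = 80.6 − 21.58 = 59.02 dB SPL.
forklift: 80.2 − 20·log₁₀(52.0/3.8) = 80.2 − 22.72 = 57.48 dB SPL.
server rack: 67.1 − 20·log₁₀(19.7/1.6) = 67.1 − 21.81 = 45.29 dB SPL.
Σ 10^(L/10) = 1.390e+06 → L_total = 10·log₁₀(1.390e+06) = 61.43 dB SPL.

61.4 dB SPL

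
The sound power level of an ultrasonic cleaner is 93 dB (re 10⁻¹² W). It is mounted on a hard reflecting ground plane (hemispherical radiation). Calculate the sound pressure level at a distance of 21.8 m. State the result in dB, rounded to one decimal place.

58.2 dB

Free-field hemispherical radiation: L_p = L_w − 10·log₁₀(2π·r²), r = 21.8 m.
2π·r² = 2986 m², 10·log₁₀ of that is 34.751 dB.
L_p = 93 − 34.751 = 58.25 dB.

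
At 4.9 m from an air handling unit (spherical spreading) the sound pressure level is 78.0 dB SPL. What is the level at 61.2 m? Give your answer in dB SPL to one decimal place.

56.1 dB SPL

Spherical spreading from a point source gives a 20·log₁₀(r₂/r₁) drop.
L₂ = 78.0 − 20·log₁₀(61.2/4.9) = 78.0 − 21.931 = 56.07 dB SPL.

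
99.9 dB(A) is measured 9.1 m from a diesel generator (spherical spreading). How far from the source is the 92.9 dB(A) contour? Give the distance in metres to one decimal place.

Point-source spreading drops the level by 20·log₁₀(r₂/r₁); inverting, r₂/r₁ = 10^(ΔL/20).
r₂ = 9.1·10^((99.9−92.9)/20) = 9.1·10^(7.0/20) = 20.37 m.

20.4 m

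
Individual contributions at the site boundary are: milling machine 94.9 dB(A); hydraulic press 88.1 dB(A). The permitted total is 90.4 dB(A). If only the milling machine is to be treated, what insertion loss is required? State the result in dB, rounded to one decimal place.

8.4 dB

Everything except the milling machine sums to 10^(88.1/10) = 6.457e+08 in linear terms, 88.10 dB(A).
The limit corresponds to 10^(90.4/10) = 1.096e+09; subtracting the fixed part leaves 4.508e+08 for the milling machine, i.e. 86.54 dB(A).
Required insertion loss = 94.9 − 86.54 = 8.36 dB.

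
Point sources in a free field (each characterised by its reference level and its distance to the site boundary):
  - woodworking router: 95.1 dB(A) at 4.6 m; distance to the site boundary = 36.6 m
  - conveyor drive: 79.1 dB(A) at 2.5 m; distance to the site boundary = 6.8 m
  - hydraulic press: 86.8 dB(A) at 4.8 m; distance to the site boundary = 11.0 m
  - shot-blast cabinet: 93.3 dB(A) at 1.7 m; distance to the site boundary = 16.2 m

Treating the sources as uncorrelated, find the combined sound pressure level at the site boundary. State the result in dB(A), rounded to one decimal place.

82.5 dB(A)

Apply inverse-square spreading to bring every level to the receiver, then sum 10^(L/10).
woodworking router: 95.1 − 20·log₁₀(36.6/4.6) = 95.1 − 18.01 = 77.09 dB(A).
conveyor drive: 79.1 − 20·log₁₀(6.8/2.5) = 79.1 − 8.69 = 70.41 dB(A).
hydraulic press: 86.8 − 20·log₁₀(11.0/4.8) = 86.8 − 7.20 = 79.60 dB(A).
shot-blast cabinet: 93.3 − 20·log₁₀(16.2/1.7) = 93.3 − 19.58 = 73.72 dB(A).
Σ 10^(L/10) = 1.768e+08 → L_total = 10·log₁₀(1.768e+08) = 82.47 dB(A).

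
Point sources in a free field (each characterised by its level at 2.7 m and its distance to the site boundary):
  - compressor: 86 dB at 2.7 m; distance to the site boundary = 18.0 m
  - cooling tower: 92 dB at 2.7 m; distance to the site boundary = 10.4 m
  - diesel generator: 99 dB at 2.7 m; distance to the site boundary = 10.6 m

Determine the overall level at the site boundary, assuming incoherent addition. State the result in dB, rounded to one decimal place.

Apply inverse-square spreading to bring every level to the receiver, then sum 10^(L/10).
compressor: 86 − 20·log₁₀(18.0/2.7) = 86 − 16.48 = 69.52 dB.
cooling tower: 92 − 20·log₁₀(10.4/2.7) = 92 − 11.71 = 80.29 dB.
diesel generator: 99 − 20·log₁₀(10.6/2.7) = 99 − 11.88 = 87.12 dB.
Σ 10^(L/10) = 6.311e+08 → L_total = 10·log₁₀(6.311e+08) = 88.00 dB.

88.0 dB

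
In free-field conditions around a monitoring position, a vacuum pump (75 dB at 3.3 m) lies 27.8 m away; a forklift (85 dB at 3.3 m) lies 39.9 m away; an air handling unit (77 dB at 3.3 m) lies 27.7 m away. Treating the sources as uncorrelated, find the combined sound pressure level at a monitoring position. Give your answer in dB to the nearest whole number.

Propagate each source to the receiver with L = L_ref − 20·log₁₀(r/r_ref), then add intensities.
vacuum pump: 75 − 20·log₁₀(27.8/3.3) = 75 − 18.51 = 56.49 dB.
forklift: 85 − 20·log₁₀(39.9/3.3) = 85 − 21.65 = 63.35 dB.
air handling unit: 77 − 20·log₁₀(27.7/3.3) = 77 − 18.48 = 58.52 dB.
Σ 10^(L/10) = 3.320e+06 → L_total = 10·log₁₀(3.320e+06) = 65.21 dB.

65 dB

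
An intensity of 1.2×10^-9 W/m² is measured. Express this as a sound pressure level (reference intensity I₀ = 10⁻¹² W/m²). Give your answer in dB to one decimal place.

30.8 dB

L = 10·log₁₀(I/I₀) = 10·log₁₀(1.2×10^-9/10⁻¹²) = 10·log₁₀(1.2×10^3).
L = 10·(0.0792 + 3) = 30.79 dB.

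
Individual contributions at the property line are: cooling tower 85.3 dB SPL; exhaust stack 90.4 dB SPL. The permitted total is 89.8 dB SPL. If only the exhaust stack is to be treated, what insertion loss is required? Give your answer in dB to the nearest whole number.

3 dB

The untreated sources together contribute 10^(85.3/10) = 3.388e+08, i.e. 85.30 dB SPL.
To meet 89.8 dB SPL overall, the treated exhaust stack may contribute at most 10^(89.8/10) − 3.388e+08 = 6.161e+08, i.e. 87.90 dB SPL.
Required insertion loss = 90.4 − 87.90 = 2.50 dB.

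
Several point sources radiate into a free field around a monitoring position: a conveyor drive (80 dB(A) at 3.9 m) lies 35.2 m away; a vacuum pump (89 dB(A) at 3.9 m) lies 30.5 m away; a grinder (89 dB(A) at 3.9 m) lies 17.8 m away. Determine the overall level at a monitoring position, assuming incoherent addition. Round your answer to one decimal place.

First find each source's level at the receiver (point-source: −20·log₁₀(r/r_ref)), then combine on an intensity basis.
conveyor drive: 80 − 20·log₁₀(35.2/3.9) = 80 − 19.11 = 60.89 dB(A).
vacuum pump: 89 − 20·log₁₀(30.5/3.9) = 89 − 17.86 = 71.14 dB(A).
grinder: 89 − 20·log₁₀(17.8/3.9) = 89 − 13.19 = 75.81 dB(A).
Σ 10^(L/10) = 5.235e+07 → L_total = 10·log₁₀(5.235e+07) = 77.19 dB(A).

77.2 dB(A)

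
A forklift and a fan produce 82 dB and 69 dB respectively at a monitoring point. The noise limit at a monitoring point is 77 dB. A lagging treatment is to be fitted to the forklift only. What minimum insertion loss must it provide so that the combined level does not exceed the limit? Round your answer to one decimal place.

5.7 dB

Fixed contribution from the other source: Σ 10^(L/10) = 10^(69/10) = 7.943e+06 (69.00 dB).
To meet 77 dB overall, the treated forklift may contribute at most 10^(77/10) − 7.943e+06 = 4.218e+07, i.e. 76.25 dB.
Required insertion loss = 82 − 76.25 = 5.75 dB.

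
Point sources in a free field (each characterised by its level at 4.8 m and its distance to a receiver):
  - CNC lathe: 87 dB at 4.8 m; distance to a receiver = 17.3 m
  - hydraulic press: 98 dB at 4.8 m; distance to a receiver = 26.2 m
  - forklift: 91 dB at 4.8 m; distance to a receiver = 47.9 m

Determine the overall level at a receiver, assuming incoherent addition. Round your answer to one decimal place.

First find each source's level at the receiver (point-source: −20·log₁₀(r/r_ref)), then combine on an intensity basis.
CNC lathe: 87 − 20·log₁₀(17.3/4.8) = 87 − 11.14 = 75.86 dB.
hydraulic press: 98 − 20·log₁₀(26.2/4.8) = 98 − 14.74 = 83.26 dB.
forklift: 91 − 20·log₁₀(47.9/4.8) = 91 − 19.98 = 71.02 dB.
Σ 10^(L/10) = 2.630e+08 → L_total = 10·log₁₀(2.630e+08) = 84.20 dB.

84.2 dB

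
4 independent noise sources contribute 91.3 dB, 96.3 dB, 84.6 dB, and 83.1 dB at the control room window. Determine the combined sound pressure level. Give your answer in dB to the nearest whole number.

98 dB

Incoherent sources combine by intensity addition: L_total = 10·log₁₀(Σ 10^(L_i/10)).
Σ 10^(L/10) = 10^(91.3/10) + 10^(96.3/10) + 10^(84.6/10) + 10^(83.1/10) = 6.107e+09.
L_total = 10·log₁₀(6.107e+09) = 97.86 dB.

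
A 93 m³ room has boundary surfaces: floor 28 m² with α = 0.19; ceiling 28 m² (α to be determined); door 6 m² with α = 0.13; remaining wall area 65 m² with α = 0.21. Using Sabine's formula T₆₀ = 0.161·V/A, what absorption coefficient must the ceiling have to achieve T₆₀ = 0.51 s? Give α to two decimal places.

0.34

From T₆₀ = 0.161·V/A, the target T₆₀ = 0.51 s needs A = 0.161·93/0.51 = 29.36 m².
Absorption from the other surfaces = 28·0.19 + 6·0.13 + 65·0.21 = 19.75 m², so the ceiling must supply 9.61 m² over 28 m².
α = 9.61/28 = 0.343.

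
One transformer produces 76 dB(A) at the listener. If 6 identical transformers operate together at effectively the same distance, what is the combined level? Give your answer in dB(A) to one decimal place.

N identical incoherent sources raise the level by 10·log₁₀ N.
L_total = 76 + 10·log₁₀(6) = 76 + 7.782 = 83.78 dB(A).

83.8 dB(A)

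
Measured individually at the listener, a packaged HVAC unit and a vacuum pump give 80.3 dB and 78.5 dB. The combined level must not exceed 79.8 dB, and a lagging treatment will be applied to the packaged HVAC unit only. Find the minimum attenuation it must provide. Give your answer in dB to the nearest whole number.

6 dB

Everything except the packaged HVAC unit sums to 10^(78.5/10) = 7.079e+07 in linear terms, 78.50 dB.
To meet 79.8 dB overall, the treated packaged HVAC unit may contribute at most 10^(79.8/10) − 7.079e+07 = 2.470e+07, i.e. 73.93 dB.
So the packaged HVAC unit must be reduced from 80.3 to 73.93 dB: IL = 6.37 dB.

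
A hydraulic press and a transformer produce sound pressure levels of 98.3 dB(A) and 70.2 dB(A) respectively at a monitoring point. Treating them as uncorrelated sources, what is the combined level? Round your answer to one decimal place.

98.3 dB(A)

For uncorrelated sources the intensities add, so convert each level to linear form, sum, and take 10·log₁₀ of the total.
Σ 10^(L/10) = 10^(98.3/10) + 10^(70.2/10) = 6.771e+09.
L_total = 10·log₁₀(6.771e+09) = 98.31 dB(A).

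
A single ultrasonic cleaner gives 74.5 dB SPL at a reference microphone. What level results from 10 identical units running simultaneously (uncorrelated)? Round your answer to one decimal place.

With 10 equal, uncorrelated contributions the intensity is 10× that of one unit, giving a rise of 10·log₁₀ 10.
L_total = 74.5 + 10·log₁₀(10) = 74.5 + 10.000 = 84.50 dB SPL.

84.5 dB SPL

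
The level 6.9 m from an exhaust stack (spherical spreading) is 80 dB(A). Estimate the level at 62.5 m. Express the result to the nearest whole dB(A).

Point-source attenuation: ΔL = 20·log₁₀(r₂/r₁) = 20·log₁₀(62.5/6.9) = 19.141 dB.
L₂ = 80 − 20·log₁₀(62.5/6.9) = 80 − 19.141 = 60.86 dB(A).

61 dB(A)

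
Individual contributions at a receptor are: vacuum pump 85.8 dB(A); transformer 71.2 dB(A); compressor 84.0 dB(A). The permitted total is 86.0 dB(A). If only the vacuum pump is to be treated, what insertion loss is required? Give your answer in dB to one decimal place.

4.5 dB

Fixed contribution from the other sources: Σ 10^(L/10) = 10^(71.2/10) + 10^(84.0/10) = 2.644e+08 (84.22 dB(A)).
To meet 86.0 dB(A) overall, the treated vacuum pump may contribute at most 10^(86.0/10) − 2.644e+08 = 1.337e+08, i.e. 81.26 dB(A).
So the vacuum pump must be reduced from 85.8 to 81.26 dB(A): IL = 4.54 dB.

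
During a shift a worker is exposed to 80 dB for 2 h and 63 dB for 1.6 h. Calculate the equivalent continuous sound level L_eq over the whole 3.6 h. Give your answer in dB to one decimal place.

L_eq = 10·log₁₀[(1/T)·Σ tᵢ·10^(Lᵢ/10)] with T = 3.6 h.
Σ tᵢ·10^(Lᵢ/10) = 2·10^(80/10) + 1.6·10^(63/10) = 2.032e+08.
L_eq = 10·log₁₀(2.032e+08/3.6) = 77.52 dB.

77.5 dB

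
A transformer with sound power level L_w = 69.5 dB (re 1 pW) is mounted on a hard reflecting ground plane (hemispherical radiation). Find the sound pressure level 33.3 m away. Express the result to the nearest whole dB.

31 dB

L_p = L_w − 10·log₁₀(2π·r²) with r = 33.3 m.
2π·r² = 6967 m², 10·log₁₀ of that is 38.431 dB.
L_p = 69.5 − 38.431 = 31.07 dB.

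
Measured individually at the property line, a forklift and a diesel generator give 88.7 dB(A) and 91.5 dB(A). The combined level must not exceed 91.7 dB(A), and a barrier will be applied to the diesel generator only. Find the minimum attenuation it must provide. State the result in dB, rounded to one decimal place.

The untreated sources together contribute 10^(88.7/10) = 7.413e+08, i.e. 88.70 dB(A).
To meet 91.7 dB(A) overall, the treated diesel generator may contribute at most 10^(91.7/10) − 7.413e+08 = 7.378e+08, i.e. 88.68 dB(A).
So the diesel generator must be reduced from 91.5 to 88.68 dB(A): IL = 2.82 dB.

2.8 dB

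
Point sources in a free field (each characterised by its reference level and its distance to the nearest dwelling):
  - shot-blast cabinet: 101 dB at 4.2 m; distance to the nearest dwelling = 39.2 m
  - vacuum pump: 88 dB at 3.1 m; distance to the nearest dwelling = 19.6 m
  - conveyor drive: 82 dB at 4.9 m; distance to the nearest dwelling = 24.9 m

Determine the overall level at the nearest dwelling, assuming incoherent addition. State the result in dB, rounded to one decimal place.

Apply inverse-square spreading to bring every level to the receiver, then sum 10^(L/10).
shot-blast cabinet: 101 − 20·log₁₀(39.2/4.2) = 101 − 19.40 = 81.60 dB.
vacuum pump: 88 − 20·log₁₀(19.6/3.1) = 88 − 16.02 = 71.98 dB.
conveyor drive: 82 − 20·log₁₀(24.9/4.9) = 82 − 14.12 = 67.88 dB.
Σ 10^(L/10) = 1.664e+08 → L_total = 10·log₁₀(1.664e+08) = 82.21 dB.

82.2 dB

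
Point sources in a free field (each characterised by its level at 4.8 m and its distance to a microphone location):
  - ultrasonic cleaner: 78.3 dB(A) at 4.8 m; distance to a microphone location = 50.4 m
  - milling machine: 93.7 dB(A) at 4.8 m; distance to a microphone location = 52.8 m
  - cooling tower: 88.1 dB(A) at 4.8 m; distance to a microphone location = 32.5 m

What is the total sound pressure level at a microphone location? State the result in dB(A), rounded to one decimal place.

75.3 dB(A)

Propagate each source to the receiver with L = L_ref − 20·log₁₀(r/r_ref), then add intensities.
ultrasonic cleaner: 78.3 − 20·log₁₀(50.4/4.8) = 78.3 − 20.42 = 57.88 dB(A).
milling machine: 93.7 − 20·log₁₀(52.8/4.8) = 93.7 − 20.83 = 72.87 dB(A).
cooling tower: 88.1 − 20·log₁₀(32.5/4.8) = 88.1 − 16.61 = 71.49 dB(A).
Σ 10^(L/10) = 3.407e+07 → L_total = 10·log₁₀(3.407e+07) = 75.32 dB(A).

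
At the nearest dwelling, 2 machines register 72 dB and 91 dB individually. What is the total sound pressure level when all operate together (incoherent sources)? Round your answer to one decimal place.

For uncorrelated sources the intensities add, so convert each level to linear form, sum, and take 10·log₁₀ of the total.
Σ 10^(L/10) = 10^(72/10) + 10^(91/10) = 1.275e+09.
L_total = 10·log₁₀(1.275e+09) = 91.05 dB.

91.1 dB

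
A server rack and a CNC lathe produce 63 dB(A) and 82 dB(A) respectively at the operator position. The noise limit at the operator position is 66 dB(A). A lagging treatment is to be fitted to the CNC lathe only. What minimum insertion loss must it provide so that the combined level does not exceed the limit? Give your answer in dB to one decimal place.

19.0 dB

Fixed contribution from the other source: Σ 10^(L/10) = 10^(63/10) = 1.995e+06 (63.00 dB(A)).
The limit corresponds to 10^(66/10) = 3.981e+06; subtracting the fixed part leaves 1.986e+06 for the CNC lathe, i.e. 62.98 dB(A).
So the CNC lathe must be reduced from 82 to 62.98 dB(A): IL = 19.02 dB.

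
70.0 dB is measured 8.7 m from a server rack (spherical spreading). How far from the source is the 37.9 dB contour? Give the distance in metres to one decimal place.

350.4 m

Point-source spreading drops the level by 20·log₁₀(r₂/r₁); inverting, r₂/r₁ = 10^(ΔL/20).
r₂ = 8.7·10^((70.0−37.9)/20) = 8.7·10^(32.1/20) = 350.36 m.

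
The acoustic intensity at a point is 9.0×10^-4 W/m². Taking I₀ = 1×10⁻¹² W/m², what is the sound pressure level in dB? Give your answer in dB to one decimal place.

89.5 dB

L = 10·log₁₀(I/I₀) = 10·log₁₀(9.0×10^-4/10⁻¹²) = 10·log₁₀(9.0×10^8).
L = 10·(0.9542 + 8) = 89.54 dB.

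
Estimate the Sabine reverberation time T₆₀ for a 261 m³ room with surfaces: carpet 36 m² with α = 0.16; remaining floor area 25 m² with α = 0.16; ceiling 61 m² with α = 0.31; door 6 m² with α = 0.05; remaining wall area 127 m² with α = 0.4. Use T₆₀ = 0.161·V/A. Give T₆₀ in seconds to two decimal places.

0.53 s

A = Σ Sᵢαᵢ = 36·0.16 + 25·0.16 + 61·0.31 + 6·0.05 + 127·0.4 = 79.77 m².
T₆₀ = 0.161·V/A = 0.161·261/79.77 = 0.527 s.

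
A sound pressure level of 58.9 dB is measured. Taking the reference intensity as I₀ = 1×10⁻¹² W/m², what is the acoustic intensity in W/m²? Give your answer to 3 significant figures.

I/I₀ = 10^(58.9/10) = 7.762e+05, so I = 7.762e+05 × 10⁻¹² W/m².

7.76e-07 W/m²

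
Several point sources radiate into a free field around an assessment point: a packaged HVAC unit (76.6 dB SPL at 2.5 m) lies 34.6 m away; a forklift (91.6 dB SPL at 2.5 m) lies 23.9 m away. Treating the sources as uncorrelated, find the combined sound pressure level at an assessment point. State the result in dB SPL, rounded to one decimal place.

72.1 dB SPL

Propagate each source to the receiver with L = L_ref − 20·log₁₀(r/r_ref), then add intensities.
packaged HVAC unit: 76.6 − 20·log₁₀(34.6/2.5) = 76.6 − 22.82 = 53.78 dB SPL.
forklift: 91.6 − 20·log₁₀(23.9/2.5) = 91.6 − 19.61 = 71.99 dB SPL.
Σ 10^(L/10) = 1.605e+07 → L_total = 10·log₁₀(1.605e+07) = 72.06 dB SPL.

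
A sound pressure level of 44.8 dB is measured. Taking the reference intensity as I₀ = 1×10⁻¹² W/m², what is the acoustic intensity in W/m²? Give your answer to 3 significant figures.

3.02e-08 W/m²

I = I₀·10^(L/10) = 10⁻¹² × 10^(44.8/10) = 10^(-7.520).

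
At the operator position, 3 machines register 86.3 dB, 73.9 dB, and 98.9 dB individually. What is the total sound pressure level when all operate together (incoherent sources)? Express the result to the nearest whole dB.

99 dB

For uncorrelated sources the intensities add, so convert each level to linear form, sum, and take 10·log₁₀ of the total.
Σ 10^(L/10) = 10^(86.3/10) + 10^(73.9/10) + 10^(98.9/10) = 8.214e+09.
L_total = 10·log₁₀(8.214e+09) = 99.15 dB.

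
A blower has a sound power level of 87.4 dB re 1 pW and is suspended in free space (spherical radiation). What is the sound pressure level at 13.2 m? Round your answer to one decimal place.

54.0 dB

The power spreads over a sphere of area 4π·r², so L_p = L_w − 10·log₁₀(4π·r²).
4π·r² = 2190 m², 10·log₁₀ of that is 33.404 dB.
L_p = 87.4 − 33.404 = 54.00 dB.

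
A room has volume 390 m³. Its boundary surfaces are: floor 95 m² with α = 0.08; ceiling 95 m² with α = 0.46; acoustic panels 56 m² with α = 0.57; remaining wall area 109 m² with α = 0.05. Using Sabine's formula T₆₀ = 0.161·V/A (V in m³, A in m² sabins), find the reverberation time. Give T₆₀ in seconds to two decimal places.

Total absorption A = 95·0.08 + 95·0.46 + 56·0.57 + 109·0.05 = 88.67 m² sabins.
T₆₀ = 0.161 × 390 / 88.67 = 0.708 s.

0.71 s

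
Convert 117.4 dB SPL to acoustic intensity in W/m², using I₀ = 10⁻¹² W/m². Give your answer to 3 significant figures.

0.550 W/m²

I = I₀·10^(L/10) = 10⁻¹² × 10^(117.4/10) = 10^(-0.260).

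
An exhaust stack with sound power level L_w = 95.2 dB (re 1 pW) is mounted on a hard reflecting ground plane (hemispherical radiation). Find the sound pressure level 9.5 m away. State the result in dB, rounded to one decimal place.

67.7 dB

The power spreads over a hemisphere of area 2π·r², so L_p = L_w − 10·log₁₀(2π·r²).
2π·r² = 567.1 m², 10·log₁₀ of that is 27.536 dB.
L_p = 95.2 − 27.536 = 67.66 dB.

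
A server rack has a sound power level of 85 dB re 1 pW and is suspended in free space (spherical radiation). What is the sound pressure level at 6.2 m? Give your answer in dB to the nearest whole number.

Free-field spherical radiation: L_p = L_w − 10·log₁₀(4π·r²), r = 6.2 m.
4π·r² = 483.1 m², 10·log₁₀ of that is 26.840 dB.
L_p = 85 − 26.840 = 58.16 dB.

58 dB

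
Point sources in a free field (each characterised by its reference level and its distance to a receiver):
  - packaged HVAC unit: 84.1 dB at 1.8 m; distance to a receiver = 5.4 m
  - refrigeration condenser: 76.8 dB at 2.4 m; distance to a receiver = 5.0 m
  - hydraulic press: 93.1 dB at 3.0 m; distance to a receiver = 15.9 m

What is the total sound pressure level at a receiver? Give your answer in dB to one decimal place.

Propagate each source to the receiver with L = L_ref − 20·log₁₀(r/r_ref), then add intensities.
packaged HVAC unit: 84.1 − 20·log₁₀(5.4/1.8) = 84.1 − 9.54 = 74.56 dB.
refrigeration condenser: 76.8 − 20·log₁₀(5.0/2.4) = 76.8 − 6.38 = 70.42 dB.
hydraulic press: 93.1 − 20·log₁₀(15.9/3.0) = 93.1 − 14.49 = 78.61 dB.
Σ 10^(L/10) = 1.123e+08 → L_total = 10·log₁₀(1.123e+08) = 80.50 dB.

80.5 dB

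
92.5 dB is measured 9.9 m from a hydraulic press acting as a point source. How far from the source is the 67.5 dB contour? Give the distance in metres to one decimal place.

For a point source L₁ − L₂ = 20·log₁₀(r₂/r₁), so r₂ = r₁·10^((L₁−L₂)/20).
r₂ = 9.9·10^((92.5−67.5)/20) = 9.9·10^(25.0/20) = 176.05 m.

176.0 m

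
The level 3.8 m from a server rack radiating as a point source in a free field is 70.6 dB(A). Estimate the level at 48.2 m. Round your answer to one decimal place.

Spherical spreading from a point source gives a 20·log₁₀(r₂/r₁) drop.
L₂ = 70.6 − 20·log₁₀(48.2/3.8) = 70.6 − 22.065 = 48.53 dB(A).

48.5 dB(A)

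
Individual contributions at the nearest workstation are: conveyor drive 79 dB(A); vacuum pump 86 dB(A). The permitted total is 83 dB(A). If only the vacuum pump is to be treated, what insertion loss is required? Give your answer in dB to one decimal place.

The untreated sources together contribute 10^(79/10) = 7.943e+07, i.e. 79.00 dB(A).
To meet 83 dB(A) overall, the treated vacuum pump may contribute at most 10^(83/10) − 7.943e+07 = 1.201e+08, i.e. 80.80 dB(A).
So the vacuum pump must be reduced from 86 to 80.80 dB(A): IL = 5.20 dB.

5.2 dB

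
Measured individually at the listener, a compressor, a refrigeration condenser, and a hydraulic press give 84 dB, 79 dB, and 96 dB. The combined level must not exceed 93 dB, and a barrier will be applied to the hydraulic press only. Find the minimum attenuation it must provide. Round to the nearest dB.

Fixed contribution from the other sources: Σ 10^(L/10) = 10^(84/10) + 10^(79/10) = 3.306e+08 (85.19 dB).
The limit corresponds to 10^(93/10) = 1.995e+09; subtracting the fixed part leaves 1.665e+09 for the hydraulic press, i.e. 92.21 dB.
Required insertion loss = 96 − 92.21 = 3.79 dB.

4 dB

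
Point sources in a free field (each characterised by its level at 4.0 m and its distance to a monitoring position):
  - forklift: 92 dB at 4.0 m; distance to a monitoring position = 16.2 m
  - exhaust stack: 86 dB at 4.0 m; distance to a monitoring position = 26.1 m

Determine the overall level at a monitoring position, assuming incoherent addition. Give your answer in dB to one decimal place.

80.3 dB

First find each source's level at the receiver (point-source: −20·log₁₀(r/r_ref)), then combine on an intensity basis.
forklift: 92 − 20·log₁₀(16.2/4.0) = 92 − 12.15 = 79.85 dB.
exhaust stack: 86 − 20·log₁₀(26.1/4.0) = 86 − 16.29 = 69.71 dB.
Σ 10^(L/10) = 1.060e+08 → L_total = 10·log₁₀(1.060e+08) = 80.25 dB.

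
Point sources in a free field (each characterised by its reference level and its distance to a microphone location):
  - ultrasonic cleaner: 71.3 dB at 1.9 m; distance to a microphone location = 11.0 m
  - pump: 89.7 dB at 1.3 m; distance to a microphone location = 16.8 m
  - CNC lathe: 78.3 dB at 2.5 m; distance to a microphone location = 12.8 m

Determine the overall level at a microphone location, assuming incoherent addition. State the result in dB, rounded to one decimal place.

69.3 dB

First find each source's level at the receiver (point-source: −20·log₁₀(r/r_ref)), then combine on an intensity basis.
ultrasonic cleaner: 71.3 − 20·log₁₀(11.0/1.9) = 71.3 − 15.25 = 56.05 dB.
pump: 89.7 − 20·log₁₀(16.8/1.3) = 89.7 − 22.23 = 67.47 dB.
CNC lathe: 78.3 − 20·log₁₀(12.8/2.5) = 78.3 − 14.19 = 64.11 dB.
Σ 10^(L/10) = 8.570e+06 → L_total = 10·log₁₀(8.570e+06) = 69.33 dB.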